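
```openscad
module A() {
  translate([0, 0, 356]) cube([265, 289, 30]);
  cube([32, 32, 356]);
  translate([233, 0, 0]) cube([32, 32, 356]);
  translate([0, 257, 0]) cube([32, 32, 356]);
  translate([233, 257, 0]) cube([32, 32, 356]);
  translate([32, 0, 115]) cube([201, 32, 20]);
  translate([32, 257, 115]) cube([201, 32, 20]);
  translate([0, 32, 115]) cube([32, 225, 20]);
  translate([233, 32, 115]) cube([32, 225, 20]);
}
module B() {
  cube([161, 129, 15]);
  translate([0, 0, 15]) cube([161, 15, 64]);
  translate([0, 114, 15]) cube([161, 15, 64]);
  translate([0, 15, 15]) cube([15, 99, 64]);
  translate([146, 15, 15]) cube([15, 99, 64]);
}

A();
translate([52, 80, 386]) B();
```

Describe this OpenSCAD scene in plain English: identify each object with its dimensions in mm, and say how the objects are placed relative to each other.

A is a four-legged stool. The seat is 265×289 mm, 30 mm thick, top at z = 386 mm. It stands on four square legs, each 32×32 mm in cross-section, from z = 0 to the seat underside, each flush with a corner of the seat. Four stretchers, 32 mm wide and 20 mm tall, connect adjacent legs with their undersides at z = 115 mm, each running between the inner faces of the legs it joins and aligned with the legs' outer faces on the other axis.

B is an open-topped rectangular box: outside dimensions 161×129×79 mm, with a uniform wall and base thickness of 15 mm. The base is a full 161×129 slab on the floor; four walls sit on top of the base. The front and back walls (the −y and +y sides) span the full width; the two side walls fit between them.

The open box is on top of the stool, centred.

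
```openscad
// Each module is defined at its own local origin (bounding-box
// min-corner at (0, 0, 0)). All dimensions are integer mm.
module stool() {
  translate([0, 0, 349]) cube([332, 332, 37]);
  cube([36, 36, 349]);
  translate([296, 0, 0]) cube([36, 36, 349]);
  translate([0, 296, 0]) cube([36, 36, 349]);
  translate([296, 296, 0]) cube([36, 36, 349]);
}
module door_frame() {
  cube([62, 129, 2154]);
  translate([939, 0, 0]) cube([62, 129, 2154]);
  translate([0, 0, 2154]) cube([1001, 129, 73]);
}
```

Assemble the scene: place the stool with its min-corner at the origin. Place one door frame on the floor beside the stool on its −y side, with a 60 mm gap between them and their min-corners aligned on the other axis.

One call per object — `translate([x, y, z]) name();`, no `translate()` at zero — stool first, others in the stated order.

stool();
translate([0, -189, 0]) door_frame();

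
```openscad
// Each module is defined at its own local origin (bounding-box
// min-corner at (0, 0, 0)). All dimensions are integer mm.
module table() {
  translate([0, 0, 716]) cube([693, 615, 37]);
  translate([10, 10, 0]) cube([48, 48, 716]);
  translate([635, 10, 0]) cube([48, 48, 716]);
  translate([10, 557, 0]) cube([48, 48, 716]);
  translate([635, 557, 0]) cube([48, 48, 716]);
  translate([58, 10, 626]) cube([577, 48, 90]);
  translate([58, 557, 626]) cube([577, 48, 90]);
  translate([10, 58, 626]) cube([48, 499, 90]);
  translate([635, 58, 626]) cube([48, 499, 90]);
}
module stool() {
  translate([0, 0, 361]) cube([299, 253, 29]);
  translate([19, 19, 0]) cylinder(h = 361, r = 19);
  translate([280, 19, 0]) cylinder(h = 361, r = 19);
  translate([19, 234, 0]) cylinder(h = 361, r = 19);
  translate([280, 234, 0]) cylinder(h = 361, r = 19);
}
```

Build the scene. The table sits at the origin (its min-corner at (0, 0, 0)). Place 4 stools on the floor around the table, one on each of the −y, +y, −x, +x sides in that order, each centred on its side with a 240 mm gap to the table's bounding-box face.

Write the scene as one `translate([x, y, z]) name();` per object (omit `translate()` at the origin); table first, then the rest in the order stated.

table();
translate([197, -493, 0]) stool();
translate([197, 855, 0]) stool();
translate([-539, 181, 0]) stool();
translate([933, 181, 0]) stool();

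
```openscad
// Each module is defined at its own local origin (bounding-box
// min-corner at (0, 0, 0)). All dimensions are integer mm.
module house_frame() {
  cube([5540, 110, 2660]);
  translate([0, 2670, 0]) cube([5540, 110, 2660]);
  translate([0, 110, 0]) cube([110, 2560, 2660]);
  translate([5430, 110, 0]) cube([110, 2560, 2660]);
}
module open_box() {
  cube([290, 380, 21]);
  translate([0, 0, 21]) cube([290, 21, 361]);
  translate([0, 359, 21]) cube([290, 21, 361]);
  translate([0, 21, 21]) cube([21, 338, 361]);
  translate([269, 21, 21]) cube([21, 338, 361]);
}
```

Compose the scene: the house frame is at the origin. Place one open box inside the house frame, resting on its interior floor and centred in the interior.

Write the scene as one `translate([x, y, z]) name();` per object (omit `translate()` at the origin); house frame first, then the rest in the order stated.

house_frame();
translate([2625, 1200, 0]) open_box();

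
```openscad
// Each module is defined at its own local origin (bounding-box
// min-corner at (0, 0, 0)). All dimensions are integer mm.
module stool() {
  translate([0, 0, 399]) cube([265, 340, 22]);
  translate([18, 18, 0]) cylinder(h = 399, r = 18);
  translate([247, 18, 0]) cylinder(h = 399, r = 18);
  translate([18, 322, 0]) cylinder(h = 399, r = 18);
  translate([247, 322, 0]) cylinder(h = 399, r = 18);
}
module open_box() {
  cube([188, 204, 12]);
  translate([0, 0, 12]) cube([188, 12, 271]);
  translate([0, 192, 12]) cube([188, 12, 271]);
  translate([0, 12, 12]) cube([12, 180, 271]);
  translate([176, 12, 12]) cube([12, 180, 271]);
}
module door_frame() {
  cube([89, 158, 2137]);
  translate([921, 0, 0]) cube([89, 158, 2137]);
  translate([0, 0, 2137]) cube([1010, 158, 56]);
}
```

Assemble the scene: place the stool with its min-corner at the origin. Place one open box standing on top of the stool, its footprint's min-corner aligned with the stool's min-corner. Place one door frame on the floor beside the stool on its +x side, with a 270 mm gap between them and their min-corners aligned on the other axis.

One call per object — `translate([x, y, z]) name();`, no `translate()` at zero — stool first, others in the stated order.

stool();
translate([0, 0, 421]) open_box();
translate([535, 0, 0]) door_frame();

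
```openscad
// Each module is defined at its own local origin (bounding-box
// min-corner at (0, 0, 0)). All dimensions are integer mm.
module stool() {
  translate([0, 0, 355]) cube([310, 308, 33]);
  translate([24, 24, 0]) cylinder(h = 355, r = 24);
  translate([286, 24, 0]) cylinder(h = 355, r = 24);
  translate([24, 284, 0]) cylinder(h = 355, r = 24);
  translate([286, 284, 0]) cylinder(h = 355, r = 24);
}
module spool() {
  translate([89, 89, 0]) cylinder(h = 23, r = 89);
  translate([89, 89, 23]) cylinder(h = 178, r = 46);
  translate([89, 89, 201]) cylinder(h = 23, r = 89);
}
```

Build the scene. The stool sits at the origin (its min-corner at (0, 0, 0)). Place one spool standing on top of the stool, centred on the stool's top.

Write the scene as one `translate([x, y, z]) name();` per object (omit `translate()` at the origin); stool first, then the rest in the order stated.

stool();
translate([66, 65, 388]) spool();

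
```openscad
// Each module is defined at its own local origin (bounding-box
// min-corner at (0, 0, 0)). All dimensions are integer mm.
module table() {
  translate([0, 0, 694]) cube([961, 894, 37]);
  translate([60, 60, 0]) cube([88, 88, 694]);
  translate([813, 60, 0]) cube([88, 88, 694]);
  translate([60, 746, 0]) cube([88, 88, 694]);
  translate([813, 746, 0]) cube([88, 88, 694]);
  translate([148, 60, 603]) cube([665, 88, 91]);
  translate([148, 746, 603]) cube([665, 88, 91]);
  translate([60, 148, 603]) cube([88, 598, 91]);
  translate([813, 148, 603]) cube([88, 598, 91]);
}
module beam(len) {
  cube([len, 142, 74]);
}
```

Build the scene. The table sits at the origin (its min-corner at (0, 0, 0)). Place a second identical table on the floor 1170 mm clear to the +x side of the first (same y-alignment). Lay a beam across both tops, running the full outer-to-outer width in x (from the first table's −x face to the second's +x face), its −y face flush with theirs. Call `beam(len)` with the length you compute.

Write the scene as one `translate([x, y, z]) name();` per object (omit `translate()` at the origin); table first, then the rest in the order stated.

table();
translate([2131, 0, 0]) table();
translate([0, 0, 731]) beam(3092);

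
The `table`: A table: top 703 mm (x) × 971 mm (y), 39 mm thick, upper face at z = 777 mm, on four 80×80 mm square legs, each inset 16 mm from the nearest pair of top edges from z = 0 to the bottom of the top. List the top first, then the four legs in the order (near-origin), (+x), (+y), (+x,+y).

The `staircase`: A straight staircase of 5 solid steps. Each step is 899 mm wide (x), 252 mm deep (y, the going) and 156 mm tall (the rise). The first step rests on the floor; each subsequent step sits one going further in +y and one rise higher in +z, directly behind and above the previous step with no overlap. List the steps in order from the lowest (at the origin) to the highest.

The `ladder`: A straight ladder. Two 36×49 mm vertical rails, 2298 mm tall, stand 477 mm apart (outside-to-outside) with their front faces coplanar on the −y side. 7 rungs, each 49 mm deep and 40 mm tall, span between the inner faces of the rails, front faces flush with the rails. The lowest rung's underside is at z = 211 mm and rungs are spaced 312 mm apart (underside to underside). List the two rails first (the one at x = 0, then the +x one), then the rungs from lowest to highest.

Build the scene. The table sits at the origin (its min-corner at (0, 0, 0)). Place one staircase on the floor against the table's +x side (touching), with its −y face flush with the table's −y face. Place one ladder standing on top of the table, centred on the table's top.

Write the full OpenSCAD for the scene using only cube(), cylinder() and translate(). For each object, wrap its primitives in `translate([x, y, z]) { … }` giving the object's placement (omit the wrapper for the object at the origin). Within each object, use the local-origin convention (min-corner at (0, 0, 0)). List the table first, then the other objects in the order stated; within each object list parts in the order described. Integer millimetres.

translate([0, 0, 738]) cube([703, 971, 39]);
translate([16, 16, 0]) cube([80, 80, 738]);
translate([607, 16, 0]) cube([80, 80, 738]);
translate([16, 875, 0]) cube([80, 80, 738]);
translate([607, 875, 0]) cube([80, 80, 738]);
translate([703, 0, 0]) {
  cube([899, 252, 156]);
  translate([0, 252, 156]) cube([899, 252, 156]);
  translate([0, 504, 312]) cube([899, 252, 156]);
  translate([0, 756, 468]) cube([899, 252, 156]);
  translate([0, 1008, 624]) cube([899, 252, 156]);
}
translate([113, 461, 777]) {
  cube([36, 49, 2298]);
  translate([441, 0, 0]) cube([36, 49, 2298]);
  translate([36, 0, 211]) cube([405, 49, 40]);
  translate([36, 0, 523]) cube([405, 49, 40]);
  translate([36, 0, 835]) cube([405, 49, 40]);
  translate([36, 0, 1147]) cube([405, 49, 40]);
  translate([36, 0, 1459]) cube([405, 49, 40]);
  translate([36, 0, 1771]) cube([405, 49, 40]);
  translate([36, 0, 2083]) cube([405, 49, 40]);
}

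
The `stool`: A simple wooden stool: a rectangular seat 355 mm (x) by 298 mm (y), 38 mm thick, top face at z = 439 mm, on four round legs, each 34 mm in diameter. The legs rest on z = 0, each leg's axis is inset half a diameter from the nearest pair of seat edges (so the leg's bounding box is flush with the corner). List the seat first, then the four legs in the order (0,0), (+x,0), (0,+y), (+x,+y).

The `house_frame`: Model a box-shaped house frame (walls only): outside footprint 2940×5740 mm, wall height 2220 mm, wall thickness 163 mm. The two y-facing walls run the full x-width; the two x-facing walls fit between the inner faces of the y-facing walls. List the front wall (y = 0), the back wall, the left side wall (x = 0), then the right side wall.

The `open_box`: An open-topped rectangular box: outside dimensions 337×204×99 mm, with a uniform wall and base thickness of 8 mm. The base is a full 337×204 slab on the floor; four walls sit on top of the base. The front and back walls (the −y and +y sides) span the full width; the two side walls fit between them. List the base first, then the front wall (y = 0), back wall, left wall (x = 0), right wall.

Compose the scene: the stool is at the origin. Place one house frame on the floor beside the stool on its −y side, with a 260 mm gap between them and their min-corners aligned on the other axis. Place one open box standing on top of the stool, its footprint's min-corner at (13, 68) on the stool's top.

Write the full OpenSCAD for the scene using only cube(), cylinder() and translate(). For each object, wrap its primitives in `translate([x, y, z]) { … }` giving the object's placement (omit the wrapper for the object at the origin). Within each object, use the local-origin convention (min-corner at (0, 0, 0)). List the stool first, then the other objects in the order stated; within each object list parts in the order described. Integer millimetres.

translate([0, 0, 401]) cube([355, 298, 38]);
translate([17, 17, 0]) cylinder(h = 401, r = 17);
translate([338, 17, 0]) cylinder(h = 401, r = 17);
translate([17, 281, 0]) cylinder(h = 401, r = 17);
translate([338, 281, 0]) cylinder(h = 401, r = 17);
translate([0, -6000, 0]) {
  cube([2940, 163, 2220]);
  translate([0, 5577, 0]) cube([2940, 163, 2220]);
  translate([0, 163, 0]) cube([163, 5414, 2220]);
  translate([2777, 163, 0]) cube([163, 5414, 2220]);
}
translate([13, 68, 439]) {
  cube([337, 204, 8]);
  translate([0, 0, 8]) cube([337, 8, 91]);
  translate([0, 196, 8]) cube([337, 8, 91]);
  translate([0, 8, 8]) cube([8, 188, 91]);
  translate([329, 8, 8]) cube([8, 188, 91]);
}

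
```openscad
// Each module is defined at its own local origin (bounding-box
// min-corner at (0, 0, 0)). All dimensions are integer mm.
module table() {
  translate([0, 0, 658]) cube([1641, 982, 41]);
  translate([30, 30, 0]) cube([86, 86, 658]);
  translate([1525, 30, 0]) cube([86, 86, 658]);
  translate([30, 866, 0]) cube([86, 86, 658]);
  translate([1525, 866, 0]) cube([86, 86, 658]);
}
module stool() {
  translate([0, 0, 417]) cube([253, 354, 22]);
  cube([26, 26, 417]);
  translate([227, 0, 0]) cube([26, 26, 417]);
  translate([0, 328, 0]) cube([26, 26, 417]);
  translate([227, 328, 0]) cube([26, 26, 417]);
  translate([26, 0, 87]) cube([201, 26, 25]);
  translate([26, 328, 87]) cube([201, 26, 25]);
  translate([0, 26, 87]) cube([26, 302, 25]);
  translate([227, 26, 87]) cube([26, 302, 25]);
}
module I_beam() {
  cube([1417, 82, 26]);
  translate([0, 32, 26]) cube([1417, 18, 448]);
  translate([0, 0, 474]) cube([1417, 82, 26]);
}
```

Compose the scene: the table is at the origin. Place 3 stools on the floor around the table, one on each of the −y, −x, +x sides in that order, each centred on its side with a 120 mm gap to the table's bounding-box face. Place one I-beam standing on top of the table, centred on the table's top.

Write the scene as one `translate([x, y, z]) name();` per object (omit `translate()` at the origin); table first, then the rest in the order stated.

table();
translate([694, -474, 0]) stool();
translate([-373, 314, 0]) stool();
translate([1761, 314, 0]) stool();
translate([112, 450, 699]) I_beam();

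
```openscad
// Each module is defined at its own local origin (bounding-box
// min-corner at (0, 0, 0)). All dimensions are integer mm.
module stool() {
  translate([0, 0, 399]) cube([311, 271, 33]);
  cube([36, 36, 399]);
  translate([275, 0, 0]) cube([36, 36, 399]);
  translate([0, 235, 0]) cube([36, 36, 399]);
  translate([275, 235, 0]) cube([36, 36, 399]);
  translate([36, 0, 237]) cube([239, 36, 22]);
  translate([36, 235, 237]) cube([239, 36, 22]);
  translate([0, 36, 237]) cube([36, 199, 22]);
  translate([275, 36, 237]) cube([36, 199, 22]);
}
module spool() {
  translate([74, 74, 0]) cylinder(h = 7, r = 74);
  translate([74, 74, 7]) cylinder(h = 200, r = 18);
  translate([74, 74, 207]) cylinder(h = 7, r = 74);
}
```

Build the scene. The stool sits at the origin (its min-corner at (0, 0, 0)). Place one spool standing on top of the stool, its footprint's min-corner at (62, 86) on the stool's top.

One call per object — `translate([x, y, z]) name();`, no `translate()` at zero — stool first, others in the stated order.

stool();
translate([62, 86, 432]) spool();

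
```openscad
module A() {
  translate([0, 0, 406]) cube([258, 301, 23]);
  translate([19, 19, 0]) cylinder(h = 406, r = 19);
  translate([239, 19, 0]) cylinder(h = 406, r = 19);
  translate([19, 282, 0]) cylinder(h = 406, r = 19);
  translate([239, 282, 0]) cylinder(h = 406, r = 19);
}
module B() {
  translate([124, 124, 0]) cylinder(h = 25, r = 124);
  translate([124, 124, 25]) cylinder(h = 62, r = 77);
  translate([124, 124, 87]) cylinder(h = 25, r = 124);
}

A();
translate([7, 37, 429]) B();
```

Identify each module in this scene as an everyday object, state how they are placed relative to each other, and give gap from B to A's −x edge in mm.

The spool's min-x is at 7; the stool's min-x is 0; gap = 7 mm.

A is a stool. B is a spool. The spool is on top of the stool. The gap from the spool to the stool's −x edge is 7 mm.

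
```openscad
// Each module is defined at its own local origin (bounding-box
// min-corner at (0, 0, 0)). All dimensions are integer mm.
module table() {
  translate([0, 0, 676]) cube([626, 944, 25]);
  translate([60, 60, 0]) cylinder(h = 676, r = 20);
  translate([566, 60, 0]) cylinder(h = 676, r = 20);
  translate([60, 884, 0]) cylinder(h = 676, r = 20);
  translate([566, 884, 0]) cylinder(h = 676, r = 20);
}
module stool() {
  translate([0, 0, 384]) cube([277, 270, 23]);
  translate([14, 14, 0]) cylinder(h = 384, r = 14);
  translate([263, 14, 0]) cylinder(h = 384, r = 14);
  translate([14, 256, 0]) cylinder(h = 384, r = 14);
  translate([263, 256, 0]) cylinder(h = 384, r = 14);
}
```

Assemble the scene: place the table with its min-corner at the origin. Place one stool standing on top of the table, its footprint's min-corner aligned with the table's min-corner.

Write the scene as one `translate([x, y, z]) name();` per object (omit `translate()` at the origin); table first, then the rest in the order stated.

table();
translate([0, 0, 701]) stool();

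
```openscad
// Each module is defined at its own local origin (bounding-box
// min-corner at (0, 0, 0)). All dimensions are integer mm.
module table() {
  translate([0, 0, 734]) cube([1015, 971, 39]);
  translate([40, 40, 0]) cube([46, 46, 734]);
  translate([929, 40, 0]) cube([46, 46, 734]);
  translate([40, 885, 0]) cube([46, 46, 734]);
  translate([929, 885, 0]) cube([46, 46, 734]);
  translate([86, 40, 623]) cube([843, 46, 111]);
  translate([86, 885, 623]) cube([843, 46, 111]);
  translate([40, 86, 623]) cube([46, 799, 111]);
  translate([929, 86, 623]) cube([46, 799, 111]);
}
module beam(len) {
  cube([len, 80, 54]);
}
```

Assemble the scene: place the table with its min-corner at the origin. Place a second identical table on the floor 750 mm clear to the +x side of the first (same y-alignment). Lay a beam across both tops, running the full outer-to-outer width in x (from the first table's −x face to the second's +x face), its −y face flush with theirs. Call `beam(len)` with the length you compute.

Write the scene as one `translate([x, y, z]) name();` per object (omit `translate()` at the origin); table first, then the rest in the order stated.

table();
translate([1765, 0, 0]) table();
translate([0, 0, 773]) beam(2780);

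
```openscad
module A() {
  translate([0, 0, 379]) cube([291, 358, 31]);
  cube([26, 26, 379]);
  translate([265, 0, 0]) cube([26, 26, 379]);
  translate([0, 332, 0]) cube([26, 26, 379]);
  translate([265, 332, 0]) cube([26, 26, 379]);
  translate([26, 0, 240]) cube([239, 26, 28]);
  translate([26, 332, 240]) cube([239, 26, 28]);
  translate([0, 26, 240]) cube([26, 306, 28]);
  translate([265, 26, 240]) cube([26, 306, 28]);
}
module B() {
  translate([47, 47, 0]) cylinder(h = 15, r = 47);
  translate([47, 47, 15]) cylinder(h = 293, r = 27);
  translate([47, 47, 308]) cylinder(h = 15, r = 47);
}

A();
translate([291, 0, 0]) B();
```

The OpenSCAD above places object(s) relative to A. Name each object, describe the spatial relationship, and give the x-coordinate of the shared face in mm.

The stool's +x face and the spool's −x face are both at x = 291 mm.

A is a stool. B is a spool. The spool is against the stool's +x side, with their −y faces flush. The x-coordinate of the shared face is 291 mm.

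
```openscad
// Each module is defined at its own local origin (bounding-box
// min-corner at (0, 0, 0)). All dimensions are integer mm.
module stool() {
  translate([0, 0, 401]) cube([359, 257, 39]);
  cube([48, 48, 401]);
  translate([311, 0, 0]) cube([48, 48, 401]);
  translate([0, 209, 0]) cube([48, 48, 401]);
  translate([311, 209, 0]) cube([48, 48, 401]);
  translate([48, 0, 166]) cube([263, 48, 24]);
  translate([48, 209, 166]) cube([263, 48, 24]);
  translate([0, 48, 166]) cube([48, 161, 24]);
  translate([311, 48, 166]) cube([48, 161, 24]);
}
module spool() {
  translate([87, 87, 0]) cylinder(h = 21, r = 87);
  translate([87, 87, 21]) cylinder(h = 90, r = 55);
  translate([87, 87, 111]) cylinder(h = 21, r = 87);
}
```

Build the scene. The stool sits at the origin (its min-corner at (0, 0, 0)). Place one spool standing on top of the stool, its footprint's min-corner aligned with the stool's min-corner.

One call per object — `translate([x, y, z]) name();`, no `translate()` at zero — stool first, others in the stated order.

stool();
translate([0, 0, 440]) spool();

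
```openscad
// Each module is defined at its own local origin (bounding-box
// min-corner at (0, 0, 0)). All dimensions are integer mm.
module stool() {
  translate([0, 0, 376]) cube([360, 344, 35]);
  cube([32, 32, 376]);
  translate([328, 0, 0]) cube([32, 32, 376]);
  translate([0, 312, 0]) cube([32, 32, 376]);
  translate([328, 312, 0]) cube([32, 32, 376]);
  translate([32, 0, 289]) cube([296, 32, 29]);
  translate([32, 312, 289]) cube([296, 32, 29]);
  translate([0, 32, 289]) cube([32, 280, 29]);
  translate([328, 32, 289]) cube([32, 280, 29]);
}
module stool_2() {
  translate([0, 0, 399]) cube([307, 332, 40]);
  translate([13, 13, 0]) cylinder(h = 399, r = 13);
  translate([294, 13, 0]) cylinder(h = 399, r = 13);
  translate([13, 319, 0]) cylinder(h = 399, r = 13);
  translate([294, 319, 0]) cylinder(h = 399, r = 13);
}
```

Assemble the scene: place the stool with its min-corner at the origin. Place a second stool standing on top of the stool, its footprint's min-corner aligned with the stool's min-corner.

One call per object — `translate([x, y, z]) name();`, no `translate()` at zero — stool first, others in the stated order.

stool();
translate([0, 0, 411]) stool_2();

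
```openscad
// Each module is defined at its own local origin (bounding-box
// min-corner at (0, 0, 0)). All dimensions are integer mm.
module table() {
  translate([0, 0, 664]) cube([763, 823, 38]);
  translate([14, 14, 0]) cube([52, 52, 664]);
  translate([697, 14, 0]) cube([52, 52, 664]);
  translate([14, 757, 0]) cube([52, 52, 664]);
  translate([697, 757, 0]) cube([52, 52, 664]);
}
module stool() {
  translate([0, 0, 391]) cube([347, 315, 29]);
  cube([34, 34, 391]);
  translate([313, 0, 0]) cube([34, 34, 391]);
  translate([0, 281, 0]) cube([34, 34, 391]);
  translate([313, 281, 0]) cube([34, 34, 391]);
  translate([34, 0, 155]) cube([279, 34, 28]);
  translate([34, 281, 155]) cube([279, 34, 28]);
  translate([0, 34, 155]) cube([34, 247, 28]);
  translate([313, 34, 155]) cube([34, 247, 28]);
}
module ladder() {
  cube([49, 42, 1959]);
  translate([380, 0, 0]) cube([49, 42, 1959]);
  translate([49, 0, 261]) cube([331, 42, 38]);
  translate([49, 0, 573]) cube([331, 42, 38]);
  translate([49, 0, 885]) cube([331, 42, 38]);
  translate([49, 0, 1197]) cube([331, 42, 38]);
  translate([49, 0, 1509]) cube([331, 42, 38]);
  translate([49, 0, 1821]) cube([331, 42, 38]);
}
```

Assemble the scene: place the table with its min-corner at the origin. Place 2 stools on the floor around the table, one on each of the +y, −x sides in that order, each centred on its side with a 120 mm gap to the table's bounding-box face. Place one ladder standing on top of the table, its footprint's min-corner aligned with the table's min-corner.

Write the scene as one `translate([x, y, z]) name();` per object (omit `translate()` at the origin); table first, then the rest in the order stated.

table();
translate([208, 943, 0]) stool();
translate([-467, 254, 0]) stool();
translate([0, 0, 702]) ladder();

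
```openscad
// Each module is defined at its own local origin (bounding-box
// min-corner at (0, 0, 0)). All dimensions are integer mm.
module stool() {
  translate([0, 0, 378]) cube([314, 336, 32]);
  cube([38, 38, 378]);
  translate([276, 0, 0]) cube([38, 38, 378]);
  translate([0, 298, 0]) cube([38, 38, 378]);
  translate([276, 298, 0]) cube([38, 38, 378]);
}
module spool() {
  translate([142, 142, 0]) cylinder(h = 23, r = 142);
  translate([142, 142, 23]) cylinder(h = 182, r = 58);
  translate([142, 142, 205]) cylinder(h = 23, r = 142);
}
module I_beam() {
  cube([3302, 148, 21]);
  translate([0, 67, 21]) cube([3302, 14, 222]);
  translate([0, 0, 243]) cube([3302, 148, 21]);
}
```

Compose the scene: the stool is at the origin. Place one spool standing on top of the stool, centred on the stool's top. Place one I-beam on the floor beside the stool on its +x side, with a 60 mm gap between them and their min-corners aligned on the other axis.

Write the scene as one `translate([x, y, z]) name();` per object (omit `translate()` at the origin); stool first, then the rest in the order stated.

stool();
translate([15, 26, 410]) spool();
translate([374, 0, 0]) I_beam();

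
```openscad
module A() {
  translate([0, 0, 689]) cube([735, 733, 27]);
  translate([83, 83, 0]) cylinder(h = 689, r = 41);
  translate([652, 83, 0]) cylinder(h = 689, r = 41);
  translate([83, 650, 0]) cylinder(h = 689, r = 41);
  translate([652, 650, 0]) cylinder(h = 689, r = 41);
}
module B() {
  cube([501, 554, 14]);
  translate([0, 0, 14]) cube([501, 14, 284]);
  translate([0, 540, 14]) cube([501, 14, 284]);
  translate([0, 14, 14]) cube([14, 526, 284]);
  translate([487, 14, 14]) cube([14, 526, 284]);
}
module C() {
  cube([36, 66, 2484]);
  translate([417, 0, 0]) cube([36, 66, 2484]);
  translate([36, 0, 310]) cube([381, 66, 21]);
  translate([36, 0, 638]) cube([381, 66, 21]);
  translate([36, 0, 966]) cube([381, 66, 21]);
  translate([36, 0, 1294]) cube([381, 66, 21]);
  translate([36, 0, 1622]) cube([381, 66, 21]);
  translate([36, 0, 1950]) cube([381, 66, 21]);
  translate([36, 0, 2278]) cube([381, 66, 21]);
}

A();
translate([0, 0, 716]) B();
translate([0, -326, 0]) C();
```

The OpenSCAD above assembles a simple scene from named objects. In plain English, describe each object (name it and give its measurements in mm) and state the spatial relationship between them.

A is a table: top 735 mm (x) × 733 mm (y), 27 mm thick, upper face at z = 716 mm, on four round legs of 82 mm diameter, each leg's bounding box inset 42 mm from the nearest pair of top edges, running from z = 0 to the bottom of the top.

B is an open-topped rectangular box: outside dimensions 501×554×298 mm, with a uniform wall and base thickness of 14 mm. The base is a full 501×554 slab on the floor; four walls sit on top of the base. The front and back walls (the −y and +y sides) span the full width; the two side walls fit between them.

C is a straight ladder. Two 36×66 mm vertical rails, 2484 mm tall, stand 453 mm apart (outside-to-outside) with their front faces coplanar on the −y side. 7 rungs, each 66 mm deep and 21 mm tall, span between the inner faces of the rails, front faces flush with the rails. The lowest rung's underside is at z = 310 mm and rungs are spaced 328 mm apart (underside to underside).

The open box is on top of the table. The ladder is on the floor beside the table on its −y side.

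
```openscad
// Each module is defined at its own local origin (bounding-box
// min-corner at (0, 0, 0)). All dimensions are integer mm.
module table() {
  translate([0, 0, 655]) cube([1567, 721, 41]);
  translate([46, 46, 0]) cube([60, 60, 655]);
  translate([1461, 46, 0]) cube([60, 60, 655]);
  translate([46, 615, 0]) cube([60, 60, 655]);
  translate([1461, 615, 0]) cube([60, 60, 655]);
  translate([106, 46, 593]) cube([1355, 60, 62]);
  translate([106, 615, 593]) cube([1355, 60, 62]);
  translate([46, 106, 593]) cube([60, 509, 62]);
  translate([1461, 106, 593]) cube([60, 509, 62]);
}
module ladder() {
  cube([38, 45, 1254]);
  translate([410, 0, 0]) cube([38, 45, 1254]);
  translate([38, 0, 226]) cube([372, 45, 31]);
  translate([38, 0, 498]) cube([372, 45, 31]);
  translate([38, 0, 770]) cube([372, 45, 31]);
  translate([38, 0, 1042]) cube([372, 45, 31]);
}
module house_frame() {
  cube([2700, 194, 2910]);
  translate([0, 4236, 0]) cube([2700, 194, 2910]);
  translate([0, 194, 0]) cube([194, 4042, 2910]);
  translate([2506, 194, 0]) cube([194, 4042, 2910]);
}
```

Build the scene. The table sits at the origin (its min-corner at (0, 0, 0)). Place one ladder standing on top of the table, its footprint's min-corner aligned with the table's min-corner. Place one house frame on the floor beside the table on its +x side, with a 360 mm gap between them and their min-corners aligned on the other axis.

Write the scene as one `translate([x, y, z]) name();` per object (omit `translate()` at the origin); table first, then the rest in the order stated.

table();
translate([0, 0, 696]) ladder();
translate([1927, 0, 0]) house_frame();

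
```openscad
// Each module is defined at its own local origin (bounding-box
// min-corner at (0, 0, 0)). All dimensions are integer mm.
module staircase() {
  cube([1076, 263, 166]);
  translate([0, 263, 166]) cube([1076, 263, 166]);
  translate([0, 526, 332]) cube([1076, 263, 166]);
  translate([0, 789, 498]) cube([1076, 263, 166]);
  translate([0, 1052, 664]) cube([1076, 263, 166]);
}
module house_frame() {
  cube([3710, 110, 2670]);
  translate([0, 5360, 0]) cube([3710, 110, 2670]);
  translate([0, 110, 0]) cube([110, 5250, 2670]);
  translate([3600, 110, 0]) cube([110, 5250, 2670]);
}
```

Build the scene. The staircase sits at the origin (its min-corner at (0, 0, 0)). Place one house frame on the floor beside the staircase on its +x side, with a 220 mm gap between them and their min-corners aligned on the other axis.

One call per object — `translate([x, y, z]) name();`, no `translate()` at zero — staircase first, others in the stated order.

staircase();
translate([1296, 0, 0]) house_frame();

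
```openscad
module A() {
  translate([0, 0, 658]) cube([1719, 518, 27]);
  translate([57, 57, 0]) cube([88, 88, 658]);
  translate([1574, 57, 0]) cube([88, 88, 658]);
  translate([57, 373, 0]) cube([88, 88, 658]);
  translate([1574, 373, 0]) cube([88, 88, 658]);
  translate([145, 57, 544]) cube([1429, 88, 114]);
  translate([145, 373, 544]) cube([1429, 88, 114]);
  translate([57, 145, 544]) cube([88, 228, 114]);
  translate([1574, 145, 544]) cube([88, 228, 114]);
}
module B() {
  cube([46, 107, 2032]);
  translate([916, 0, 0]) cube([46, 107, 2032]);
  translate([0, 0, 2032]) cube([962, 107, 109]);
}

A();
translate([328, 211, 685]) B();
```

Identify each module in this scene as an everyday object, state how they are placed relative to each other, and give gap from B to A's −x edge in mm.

The door frame's min-x is at 328; the table's min-x is 0; gap = 328 mm.

A is a table. B is a door frame. The door frame is on top of the table. The gap from the door frame to the table's −x edge is 328 mm.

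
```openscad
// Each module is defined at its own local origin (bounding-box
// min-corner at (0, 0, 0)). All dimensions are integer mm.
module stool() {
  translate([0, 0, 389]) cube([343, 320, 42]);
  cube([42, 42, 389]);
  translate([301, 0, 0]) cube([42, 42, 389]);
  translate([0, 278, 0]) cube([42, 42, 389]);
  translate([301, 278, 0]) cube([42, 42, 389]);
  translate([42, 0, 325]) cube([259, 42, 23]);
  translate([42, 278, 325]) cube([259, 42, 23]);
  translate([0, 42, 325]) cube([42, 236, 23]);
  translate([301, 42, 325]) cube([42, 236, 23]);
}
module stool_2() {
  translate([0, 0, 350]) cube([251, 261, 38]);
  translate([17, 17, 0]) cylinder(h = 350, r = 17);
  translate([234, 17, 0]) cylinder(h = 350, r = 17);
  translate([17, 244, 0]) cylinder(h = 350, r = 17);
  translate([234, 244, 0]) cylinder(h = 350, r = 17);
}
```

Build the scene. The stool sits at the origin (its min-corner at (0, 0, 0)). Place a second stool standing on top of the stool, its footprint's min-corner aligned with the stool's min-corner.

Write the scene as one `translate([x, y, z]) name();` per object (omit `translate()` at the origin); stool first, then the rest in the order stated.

stool();
translate([0, 0, 431]) stool_2();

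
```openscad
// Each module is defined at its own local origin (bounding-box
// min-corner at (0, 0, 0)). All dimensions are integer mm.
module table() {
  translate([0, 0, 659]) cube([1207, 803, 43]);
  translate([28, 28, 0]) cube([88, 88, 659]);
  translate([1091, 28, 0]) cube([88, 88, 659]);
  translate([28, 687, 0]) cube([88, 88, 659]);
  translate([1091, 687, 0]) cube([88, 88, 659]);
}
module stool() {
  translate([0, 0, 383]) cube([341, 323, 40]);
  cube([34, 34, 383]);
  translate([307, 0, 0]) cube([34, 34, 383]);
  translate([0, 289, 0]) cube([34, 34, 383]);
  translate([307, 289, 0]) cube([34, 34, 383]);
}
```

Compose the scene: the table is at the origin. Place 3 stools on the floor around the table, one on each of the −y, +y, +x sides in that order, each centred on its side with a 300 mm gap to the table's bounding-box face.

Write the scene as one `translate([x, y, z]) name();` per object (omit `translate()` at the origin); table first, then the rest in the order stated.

table();
translate([433, -623, 0]) stool();
translate([433, 1103, 0]) stool();
translate([1507, 240, 0]) stool();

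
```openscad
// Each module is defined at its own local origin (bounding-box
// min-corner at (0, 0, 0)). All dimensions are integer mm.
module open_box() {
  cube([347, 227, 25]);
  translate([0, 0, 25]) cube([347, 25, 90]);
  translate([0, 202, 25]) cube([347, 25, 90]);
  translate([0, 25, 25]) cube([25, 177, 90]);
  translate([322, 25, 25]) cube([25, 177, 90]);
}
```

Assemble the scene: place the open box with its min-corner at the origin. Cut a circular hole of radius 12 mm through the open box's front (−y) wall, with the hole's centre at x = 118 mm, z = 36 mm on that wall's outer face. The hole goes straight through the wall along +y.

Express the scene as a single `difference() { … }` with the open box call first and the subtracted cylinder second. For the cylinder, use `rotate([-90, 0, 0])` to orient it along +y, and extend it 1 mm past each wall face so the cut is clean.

difference() {
  open_box();
  translate([118, -1, 36]) rotate([-90, 0, 0]) cylinder(h = 27, r = 12);
}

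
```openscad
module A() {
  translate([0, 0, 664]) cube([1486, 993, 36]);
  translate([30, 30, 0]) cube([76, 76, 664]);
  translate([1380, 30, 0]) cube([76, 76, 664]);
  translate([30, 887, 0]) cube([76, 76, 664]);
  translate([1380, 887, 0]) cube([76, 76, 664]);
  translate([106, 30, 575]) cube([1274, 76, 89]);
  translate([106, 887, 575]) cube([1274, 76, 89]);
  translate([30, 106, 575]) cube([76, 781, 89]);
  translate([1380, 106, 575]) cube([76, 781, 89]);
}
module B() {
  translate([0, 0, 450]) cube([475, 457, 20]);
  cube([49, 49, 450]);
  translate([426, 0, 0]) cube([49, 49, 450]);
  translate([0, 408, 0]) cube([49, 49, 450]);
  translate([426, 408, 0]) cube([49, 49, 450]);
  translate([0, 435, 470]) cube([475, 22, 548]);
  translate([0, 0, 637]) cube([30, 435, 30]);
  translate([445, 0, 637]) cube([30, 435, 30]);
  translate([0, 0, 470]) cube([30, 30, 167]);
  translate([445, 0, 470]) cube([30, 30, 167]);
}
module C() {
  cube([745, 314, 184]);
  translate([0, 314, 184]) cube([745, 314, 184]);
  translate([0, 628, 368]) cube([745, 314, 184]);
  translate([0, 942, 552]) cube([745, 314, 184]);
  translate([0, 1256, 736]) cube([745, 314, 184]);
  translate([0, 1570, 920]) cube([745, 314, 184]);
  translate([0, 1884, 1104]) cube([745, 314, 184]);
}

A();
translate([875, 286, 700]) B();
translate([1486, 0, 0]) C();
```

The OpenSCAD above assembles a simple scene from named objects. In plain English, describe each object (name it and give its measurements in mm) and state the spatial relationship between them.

A is a table: top 1486 mm (x) × 993 mm (y), 36 mm thick, upper face at z = 700 mm, on four 76×76 mm square legs, each inset 30 mm from the nearest pair of top edges, running from z = 0 to the bottom of the top. Four apron rails, 76 mm thick and 89 mm tall, run between adjacent legs with their top edges flush with the underside of the top and their outer faces flush with the legs' outer faces.

B is a chair. The seat is a 475×457×20 mm slab with its top at z = 470 mm, on four 49×49 mm corner legs (flush with the seat edges, standing on z = 0). A flat backrest 22 mm thick, 548 mm tall, spans the full seat width and rises from the seat top along its +y edge, rear face flush with the rear of the seat. Two armrests of 30×30 mm section run along each side from the seat's front edge to the front of the backrest, top faces 197 mm above the seat top and outer faces flush with the seat's x-edges; a 30×30 mm post under the front of each armrest stands on the seat at the front corner.

C is a run of 7 identical solid stair steps. Each tread is 745×314 mm and each step block is 184 mm high. Step 1 rests on the floor; step k is offset from step 1 by (k−1)×314 mm in y and (k−1)×184 mm in z.

The chair is on top of the table. The staircase is against the table's +x side, with their −y faces flush.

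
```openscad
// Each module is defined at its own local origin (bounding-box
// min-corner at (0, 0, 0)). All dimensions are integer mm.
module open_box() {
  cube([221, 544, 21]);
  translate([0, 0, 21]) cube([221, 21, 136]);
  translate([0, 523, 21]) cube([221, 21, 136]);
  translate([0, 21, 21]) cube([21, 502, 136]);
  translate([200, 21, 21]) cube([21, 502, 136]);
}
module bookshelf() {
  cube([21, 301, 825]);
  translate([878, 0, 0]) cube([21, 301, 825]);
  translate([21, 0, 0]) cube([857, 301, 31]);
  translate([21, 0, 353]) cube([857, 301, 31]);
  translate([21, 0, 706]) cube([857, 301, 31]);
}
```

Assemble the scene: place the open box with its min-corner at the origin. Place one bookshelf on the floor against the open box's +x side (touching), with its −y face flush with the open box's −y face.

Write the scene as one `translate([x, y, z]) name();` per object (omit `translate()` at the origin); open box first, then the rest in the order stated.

open_box();
translate([221, 0, 0]) bookshelf();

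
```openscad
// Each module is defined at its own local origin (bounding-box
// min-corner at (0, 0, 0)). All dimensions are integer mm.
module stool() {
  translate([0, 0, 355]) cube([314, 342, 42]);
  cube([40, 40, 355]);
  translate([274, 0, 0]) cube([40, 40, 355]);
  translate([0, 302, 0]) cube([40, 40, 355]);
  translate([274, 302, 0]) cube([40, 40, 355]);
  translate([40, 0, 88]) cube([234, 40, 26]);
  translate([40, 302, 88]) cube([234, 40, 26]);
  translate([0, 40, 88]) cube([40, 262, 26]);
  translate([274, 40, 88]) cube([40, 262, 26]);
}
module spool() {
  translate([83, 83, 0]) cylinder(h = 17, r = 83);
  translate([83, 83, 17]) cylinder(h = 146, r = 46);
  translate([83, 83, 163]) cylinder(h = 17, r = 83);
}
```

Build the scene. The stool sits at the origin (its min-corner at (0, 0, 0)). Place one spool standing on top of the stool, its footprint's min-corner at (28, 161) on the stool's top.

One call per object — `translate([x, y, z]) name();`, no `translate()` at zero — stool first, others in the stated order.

stool();
translate([28, 161, 397]) spool();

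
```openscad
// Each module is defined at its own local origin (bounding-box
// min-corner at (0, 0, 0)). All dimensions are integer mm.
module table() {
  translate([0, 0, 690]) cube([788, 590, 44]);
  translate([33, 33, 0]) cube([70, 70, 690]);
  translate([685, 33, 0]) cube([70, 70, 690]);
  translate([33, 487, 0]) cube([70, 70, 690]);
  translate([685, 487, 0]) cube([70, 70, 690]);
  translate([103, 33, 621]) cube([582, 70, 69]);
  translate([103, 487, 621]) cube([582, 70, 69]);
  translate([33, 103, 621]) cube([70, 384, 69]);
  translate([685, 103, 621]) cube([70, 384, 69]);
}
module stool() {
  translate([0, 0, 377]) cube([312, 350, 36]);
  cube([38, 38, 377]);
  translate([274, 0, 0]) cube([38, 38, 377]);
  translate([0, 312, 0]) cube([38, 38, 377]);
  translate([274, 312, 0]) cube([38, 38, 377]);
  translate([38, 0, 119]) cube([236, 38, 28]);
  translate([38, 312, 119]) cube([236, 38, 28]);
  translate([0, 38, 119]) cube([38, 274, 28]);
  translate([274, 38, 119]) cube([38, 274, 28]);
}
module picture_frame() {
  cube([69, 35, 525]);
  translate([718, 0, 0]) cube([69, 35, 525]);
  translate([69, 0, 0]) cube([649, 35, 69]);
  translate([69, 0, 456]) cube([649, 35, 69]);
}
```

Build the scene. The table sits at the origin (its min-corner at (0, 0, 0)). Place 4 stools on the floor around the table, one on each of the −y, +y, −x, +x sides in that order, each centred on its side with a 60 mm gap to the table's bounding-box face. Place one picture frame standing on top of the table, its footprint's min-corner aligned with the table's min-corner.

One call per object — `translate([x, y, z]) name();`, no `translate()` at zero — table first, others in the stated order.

table();
translate([238, -410, 0]) stool();
translate([238, 650, 0]) stool();
translate([-372, 120, 0]) stool();
translate([848, 120, 0]) stool();
translate([0, 0, 734]) picture_frame();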